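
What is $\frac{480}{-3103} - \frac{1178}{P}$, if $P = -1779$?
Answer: $\frac{2801414}{5520237} \approx 0.50748$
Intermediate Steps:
$\frac{480}{-3103} - \frac{1178}{P} = \frac{480}{-3103} - \frac{1178}{-1779} = 480 \left(- \frac{1}{3103}\right) - - \frac{1178}{1779} = - \frac{480}{3103} + \frac{1178}{1779} = \frac{2801414}{5520237}$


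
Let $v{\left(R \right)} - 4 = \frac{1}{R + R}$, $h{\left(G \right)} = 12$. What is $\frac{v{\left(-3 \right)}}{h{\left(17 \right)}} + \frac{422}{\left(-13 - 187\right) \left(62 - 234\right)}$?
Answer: $\frac{51349}{154800} \approx 0.33171$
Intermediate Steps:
$v{\left(R \right)} = 4 + \frac{1}{2 R}$ ($v{\left(R \right)} = 4 + \frac{1}{R + R} = 4 + \frac{1}{2 R}$)
$\frac{v{\left(-3 \right)}}{h{\left(17 \right)}} + \frac{422}{\left(-13 - 187\right) \left(62 - 234\right)} = \frac{4 + \frac{1}{2 \left(-3\right)}}{12} + \frac{422}{\left(-13 - 187\right) \left(62 - 234\right)} = \left(4 + \frac{1}{2} \left(- \frac{1}{3}\right)\right) \frac{1}{12} + \frac{422}{\left(-200\right) \left(-172\right)} = \left(4 - \frac{1}{6}\right) \frac{1}{12} + \frac{422}{34400} = \frac{23}{6} \cdot \frac{1}{12} + 422 \cdot \frac{1}{34400} = \frac{23}{72} + \frac{211}{17200} = \frac{51349}{154800}$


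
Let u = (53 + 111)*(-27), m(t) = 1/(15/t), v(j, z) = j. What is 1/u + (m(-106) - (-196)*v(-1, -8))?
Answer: -4495901/22140 ≈ -203.07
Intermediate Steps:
m(t) = t/15
u = -4428 (u = 164*(-27) = -4428)
1/u + (m(-106) - (-196)*v(-1, -8)) = 1/(-4428) + ((1/15)*(-106) - (-196)*(-1)) = -1/4428 + (-106/15 - 1*196) = -1/4428 + (-106/15 - 196) = -1/4428 - 3046/15 = -4495901/22140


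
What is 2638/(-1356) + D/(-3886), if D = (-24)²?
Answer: -2758081/1317354 ≈ -2.0937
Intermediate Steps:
D = 576
2638/(-1356) + D/(-3886) = 2638/(-1356) + 576/(-3886) = 2638*(-1/1356) + 576*(-1/3886) = -1319/678 - 288/1943 = -2758081/1317354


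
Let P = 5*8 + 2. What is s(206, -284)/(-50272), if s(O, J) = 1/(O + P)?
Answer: -1/12467456 ≈ -8.0209e-8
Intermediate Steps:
P = 42 (P = 40 + 2 = 42)
s(O, J) = 1/(42 + O) (s(O, J) = 1/(O + 42) = 1/(42 + O))
s(206, -284)/(-50272) = 1/((42 + 206)*(-50272)) = -1/50272/248 = (1/248)*(-1/50272) = -1/12467456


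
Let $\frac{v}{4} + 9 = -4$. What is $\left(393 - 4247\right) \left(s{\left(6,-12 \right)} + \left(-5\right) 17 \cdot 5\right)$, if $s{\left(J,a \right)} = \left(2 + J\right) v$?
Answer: $3241214$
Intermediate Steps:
$v = -52$ ($v = -36 + 4 \left(-4\right) = -36 - 16 = -52$)
$s{\left(J,a \right)} = -104 - 52 J$ ($s{\left(J,a \right)} = \left(2 + J\right) \left(-52\right) = -104 - 52 J$)
$\left(393 - 4247\right) \left(s{\left(6,-12 \right)} + \left(-5\right) 17 \cdot 5\right) = \left(393 - 4247\right) \left(\left(-104 - 312\right) + \left(-5\right) 17 \cdot 5\right) = - 3854 \left(\left(-104 - 312\right) - 425\right) = - 3854 \left(-416 - 425\right) = \left(-3854\right) \left(-841\right) = 3241214$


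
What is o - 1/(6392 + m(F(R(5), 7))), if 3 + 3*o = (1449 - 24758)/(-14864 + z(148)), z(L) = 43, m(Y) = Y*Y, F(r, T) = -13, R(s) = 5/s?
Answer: -46278619/97240581 ≈ -0.47592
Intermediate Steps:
m(Y) = Y**2
o = -21154/44463 (o = -1 + ((1449 - 24758)/(-14864 + 43))/3 = -1 + (-23309/(-14821))/3 = -1 + (-23309*(-1/14821))/3 = -1 + (1/3)*(23309/14821) = -1 + 23309/44463 = -21154/44463 ≈ -0.47577)
o - 1/(6392 + m(F(R(5), 7))) = -21154/44463 - 1/(6392 + (-13)**2) = -21154/44463 - 1/(6392 + 169) = -21154/44463 - 1/6561 = -46278619/97240581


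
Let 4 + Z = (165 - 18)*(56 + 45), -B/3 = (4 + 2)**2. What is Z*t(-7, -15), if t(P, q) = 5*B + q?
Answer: -8237865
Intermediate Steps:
B = -108 (B = -3*(4 + 2)**2 = -3*6**2 = -3*36 = -108)
t(P, q) = -540 + q (t(P, q) = 5*(-108) + q = -540 + q)
Z = 14843 (Z = -4 + (165 - 18)*(56 + 45) = -4 + 147*101 = -4 + 14847 = 14843)
Z*t(-7, -15) = 14843*(-540 - 15) = 14843*(-555) = -8237865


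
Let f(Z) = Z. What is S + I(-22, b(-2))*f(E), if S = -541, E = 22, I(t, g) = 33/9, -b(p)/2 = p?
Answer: -1381/3 ≈ -460.33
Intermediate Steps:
b(p) = -2*p
I(t, g) = 11/3 (I(t, g) = 33*(⅑) = 11/3)
S + I(-22, b(-2))*f(E) = -541 + (11/3)*22 = -541 + 242/3 = -1381/3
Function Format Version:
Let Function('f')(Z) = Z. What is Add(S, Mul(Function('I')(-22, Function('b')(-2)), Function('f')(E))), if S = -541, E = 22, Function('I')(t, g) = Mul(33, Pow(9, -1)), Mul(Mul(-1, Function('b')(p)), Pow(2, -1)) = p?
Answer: Rational(-1381, 3) ≈ -460.33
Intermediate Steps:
Function('b')(p) = Mul(-2, p)
Function('I')(t, g) = Rational(11, 3) (Function('I')(t, g) = Mul(33, Rational(1, 9)) = Rational(11, 3))
Add(S, Mul(Function('I')(-22, Function('b')(-2)), Function('f')(E))) = Add(-541, Mul(Rational(11, 3), 22)) = Add(-541, Rational(242, 3)) = Rational(-1381, 3)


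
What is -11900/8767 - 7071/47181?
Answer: -207815119/137878609 ≈ -1.5072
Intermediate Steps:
-11900/8767 - 7071/47181 = -11900*1/8767 - 7071*1/47181 = -11900/8767 - 2357/15727 = -207815119/137878609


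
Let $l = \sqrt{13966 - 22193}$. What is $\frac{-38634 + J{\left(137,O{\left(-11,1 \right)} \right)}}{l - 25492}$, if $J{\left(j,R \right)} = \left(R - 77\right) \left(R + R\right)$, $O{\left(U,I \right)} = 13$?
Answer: $\frac{1027276616}{649850291} + \frac{40298 i \sqrt{8227}}{649850291} \approx 1.5808 + 0.0056246 i$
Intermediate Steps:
$J{\left(j,R \right)} = 2 R \left(-77 + R\right)$ ($J{\left(j,R \right)} = \left(-77 + R\right) 2 R = 2 R \left(-77 + R\right)$)
$l = i \sqrt{8227}$ ($l = \sqrt{-8227} = i \sqrt{8227} \approx 90.703 i$)
$\frac{-38634 + J{\left(137,O{\left(-11,1 \right)} \right)}}{l - 25492} = \frac{-38634 + 2 \cdot 13 \left(-77 + 13\right)}{i \sqrt{8227} - 25492} = \frac{-38634 + 2 \cdot 13 \left(-64\right)}{-25492 + i \sqrt{8227}} = \frac{-38634 - 1664}{-25492 + i \sqrt{8227}} = - \frac{40298}{-25492 + i \sqrt{8227}}$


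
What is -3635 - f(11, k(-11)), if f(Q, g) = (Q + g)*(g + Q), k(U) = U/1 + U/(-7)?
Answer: -178236/49 ≈ -3637.5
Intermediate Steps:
k(U) = 6*U/7 (k(U) = U*1 + U*(-1/7) = U - U/7 = 6*U/7)
f(Q, g) = (Q + g)**2 (f(Q, g) = (Q + g)*(Q + g) = (Q + g)**2)
-3635 - f(11, k(-11)) = -3635 - (11 + (6/7)*(-11))**2 = -3635 - (11 - 66/7)**2 = -3635 - (11/7)**2 = -3635 - 1*121/49 = -3635 - 121/49 = -178236/49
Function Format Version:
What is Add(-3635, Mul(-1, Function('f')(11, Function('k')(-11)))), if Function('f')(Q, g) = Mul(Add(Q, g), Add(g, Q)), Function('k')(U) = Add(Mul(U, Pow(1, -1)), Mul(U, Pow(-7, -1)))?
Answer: Rational(-178236, 49) ≈ -3637.5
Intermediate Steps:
Function('k')(U) = Mul(Rational(6, 7), U) (Function('k')(U) = Add(Mul(U, 1), Mul(U, Rational(-1, 7))) = Add(U, Mul(Rational(-1, 7), U)) = Mul(Rational(6, 7), U))
Function('f')(Q, g) = Pow(Add(Q, g), 2) (Function('f')(Q, g) = Mul(Add(Q, g), Add(Q, g)) = Pow(Add(Q, g), 2))
Add(-3635, Mul(-1, Function('f')(11, Function('k')(-11)))) = Add(-3635, Mul(-1, Pow(Add(11, Mul(Rational(6, 7), -11)), 2))) = Add(-3635, Mul(-1, Pow(Add(11, Rational(-66, 7)), 2))) = Add(-3635, Mul(-1, Pow(Rational(11, 7), 2))) = Add(-3635, Mul(-1, Rational(121, 49))) = Add(-3635, Rational(-121, 49)) = Rational(-178236, 49)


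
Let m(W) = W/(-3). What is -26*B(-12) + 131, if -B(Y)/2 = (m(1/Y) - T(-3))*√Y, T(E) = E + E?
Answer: 131 + 5642*I*√3/9 ≈ 131.0 + 1085.8*I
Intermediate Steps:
T(E) = 2*E
m(W) = -W/3 (m(W) = W*(-⅓) = -W/3)
B(Y) = -2*√Y*(6 - 1/(3*Y)) (B(Y) = -2*(-1/(3*Y) - 2*(-3))*√Y = -2*(-1/(3*Y) - 1*(-6))*√Y = -2*(-1/(3*Y) + 6)*√Y = -2*(6 - 1/(3*Y))*√Y = -2*√Y*(6 - 1/(3*Y)))
-26*B(-12) + 131 = -52*(1 - 18*(-12))/(3*√(-12)) + 131 = -52*(-I*√3/6)*(1 + 216)/3 + 131 = -52*(-I*√3/6)*217/3 + 131 = -(-5642)*I*√3/9 + 131 = 5642*I*√3/9 + 131 = 131 + 5642*I*√3/9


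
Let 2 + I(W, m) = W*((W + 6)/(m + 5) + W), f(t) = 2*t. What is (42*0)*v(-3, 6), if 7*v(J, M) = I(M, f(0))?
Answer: 0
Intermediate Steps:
I(W, m) = -2 + W*(W + (6 + W)/(5 + m)) (I(W, m) = -2 + W*((W + 6)/(m + 5) + W) = -2 + W*((6 + W)/(5 + m) + W) = -2 + W*(W + (6 + W)/(5 + m)))
v(J, M) = -2/7 + 6*M/35 + 6*M²/35 (v(J, M) = ((-10 - 4*0 + 6*M + 6*M² + (2*0)*M²)/(5 + 2*0))/7 = ((-10 - 2*0 + 6*M + 6*M² + 0*M²)/(5 + 0))/7 = ((-10 + 0 + 6*M + 6*M² + 0)/5)/7 = ((-10 + 6*M + 6*M²)/5)/7 = (-2 + 6*M/5 + 6*M²/5)/7 = -2/7 + 6*M/35 + 6*M²/35)
(42*0)*v(-3, 6) = (42*0)*(-2/7 + (6/35)*6 + (6/35)*6²) = 0*(-2/7 + 36/35 + (6/35)*36) = 0*(-2/7 + 36/35 + 216/35) = 0*(242/35) = 0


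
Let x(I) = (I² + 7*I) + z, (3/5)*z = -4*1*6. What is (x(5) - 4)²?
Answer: 256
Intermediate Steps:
z = -40 (z = 5*(-4*1*6)/3 = 5*(-4*6)/3 = (5/3)*(-24) = -40)
x(I) = -40 + I² + 7*I (x(I) = (I² + 7*I) - 40 = -40 + I² + 7*I)
(x(5) - 4)² = ((-40 + 5² + 7*5) - 4)² = ((-40 + 25 + 35) - 4)² = (20 - 4)² = 16² = 256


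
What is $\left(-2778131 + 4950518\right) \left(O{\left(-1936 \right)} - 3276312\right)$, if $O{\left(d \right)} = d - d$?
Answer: $-7117417596744$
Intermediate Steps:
$O{\left(d \right)} = 0$
$\left(-2778131 + 4950518\right) \left(O{\left(-1936 \right)} - 3276312\right) = \left(-2778131 + 4950518\right) \left(0 - 3276312\right) = 2172387 \left(-3276312\right) = -7117417596744$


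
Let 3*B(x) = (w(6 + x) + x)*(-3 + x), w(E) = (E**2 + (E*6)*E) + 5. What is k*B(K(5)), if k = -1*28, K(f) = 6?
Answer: -28532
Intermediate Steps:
k = -28
w(E) = 5 + 7*E**2 (w(E) = (E**2 + (6*E)*E) + 5 = (E**2 + 6*E**2) + 5 = 7*E**2 + 5 = 5 + 7*E**2)
B(x) = (-3 + x)*(5 + x + 7*(6 + x)**2)/3 (B(x) = (((5 + 7*(6 + x)**2) + x)*(-3 + x))/3 = ((5 + x + 7*(6 + x)**2)*(-3 + x))/3 = ((-3 + x)*(5 + x + 7*(6 + x)**2))/3 = (-3 + x)*(5 + x + 7*(6 + x)**2)/3)
k*B(K(5)) = -28*(-257 + (2/3)*6 + (7/3)*6**3 + (64/3)*6**2) = -28*(-257 + 4 + (7/3)*216 + (64/3)*36) = -28*(-257 + 4 + 504 + 768) = -28*1019 = -28532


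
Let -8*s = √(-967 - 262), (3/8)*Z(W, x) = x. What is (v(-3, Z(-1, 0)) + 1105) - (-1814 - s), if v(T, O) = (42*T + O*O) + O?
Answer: 2793 - I*√1229/8 ≈ 2793.0 - 4.3821*I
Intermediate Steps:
Z(W, x) = 8*x/3
v(T, O) = O + O² + 42*T (v(T, O) = (42*T + O²) + O = (O² + 42*T) + O = O + O² + 42*T)
s = -I*√1229/8 (s = -√(-967 - 262)/8 = -I*√1229/8 ≈ -4.3821*I)
(v(-3, Z(-1, 0)) + 1105) - (-1814 - s) = (((8/3)*0 + ((8/3)*0)² + 42*(-3)) + 1105) - (-1814 - (-1)*I*√1229/8) = ((0 + 0² - 126) + 1105) - (-1814 + I*√1229/8) = ((0 + 0 - 126) + 1105) + (1814 - I*√1229/8) = (-126 + 1105) + (1814 - I*√1229/8) = 979 + (1814 - I*√1229/8) = 2793 - I*√1229/8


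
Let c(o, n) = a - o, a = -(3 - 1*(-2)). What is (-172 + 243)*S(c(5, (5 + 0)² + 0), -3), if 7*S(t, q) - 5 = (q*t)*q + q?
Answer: -6248/7 ≈ -892.57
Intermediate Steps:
a = -5 (a = -(3 + 2) = -1*5 = -5)
c(o, n) = -5 - o
S(t, q) = 5/7 + q/7 + t*q²/7 (S(t, q) = 5/7 + ((q*t)*q + q)/7 = 5/7 + (t*q² + q)/7 = 5/7 + (q + t*q²)/7 = 5/7 + (q/7 + t*q²/7) = 5/7 + q/7 + t*q²/7)
(-172 + 243)*S(c(5, (5 + 0)² + 0), -3) = (-172 + 243)*(5/7 + (⅐)*(-3) + (⅐)*(-5 - 1*5)*(-3)²) = 71*(5/7 - 3/7 + (⅐)*(-5 - 5)*9) = 71*(5/7 - 3/7 + (⅐)*(-10)*9) = 71*(5/7 - 3/7 - 90/7) = 71*(-88/7) = -6248/7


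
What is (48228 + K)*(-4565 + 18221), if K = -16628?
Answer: 431529600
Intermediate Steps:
(48228 + K)*(-4565 + 18221) = (48228 - 16628)*(-4565 + 18221) = 31600*13656 = 431529600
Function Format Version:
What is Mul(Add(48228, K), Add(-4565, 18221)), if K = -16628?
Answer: 431529600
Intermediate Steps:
Mul(Add(48228, K), Add(-4565, 18221)) = Mul(Add(48228, -16628), Add(-4565, 18221)) = Mul(31600, 13656) = 431529600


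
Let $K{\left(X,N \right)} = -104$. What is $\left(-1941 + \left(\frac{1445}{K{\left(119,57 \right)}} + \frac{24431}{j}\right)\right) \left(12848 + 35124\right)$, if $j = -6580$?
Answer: $- \frac{4018596582423}{42770} \approx -9.3958 \cdot 10^{7}$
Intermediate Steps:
$\left(-1941 + \left(\frac{1445}{K{\left(119,57 \right)}} + \frac{24431}{j}\right)\right) \left(12848 + 35124\right) = \left(-1941 + \left(\frac{1445}{-104} + \frac{24431}{-6580}\right)\right) \left(12848 + 35124\right) = \left(-1941 + \left(1445 \left(- \frac{1}{104}\right) + 24431 \left(- \frac{1}{6580}\right)\right)\right) 47972 = \left(-1941 - \frac{3012231}{171080}\right) 47972 = \left(- \frac{335078511}{171080}\right) 47972 = - \frac{4018596582423}{42770}$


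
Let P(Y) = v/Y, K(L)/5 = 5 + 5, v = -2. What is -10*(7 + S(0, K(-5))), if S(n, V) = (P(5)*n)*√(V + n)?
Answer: -70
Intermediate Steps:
K(L) = 50 (K(L) = 5*(5 + 5) = 5*10 = 50)
P(Y) = -2/Y
S(n, V) = -2*n*√(V + n)/5 (S(n, V) = ((-2/5)*n)*√(V + n) = ((-2*⅕)*n)*√(V + n) = (-2*n/5)*√(V + n) = -2*n*√(V + n)/5)
-10*(7 + S(0, K(-5))) = -10*(7 - ⅖*0*√(50 + 0)) = -10*(7 - ⅖*0*√50) = -10*(7 - ⅖*0*5*√2) = -10*(7 + 0) = -10*7 = -70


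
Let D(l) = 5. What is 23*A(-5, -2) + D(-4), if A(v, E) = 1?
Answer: 28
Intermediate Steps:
23*A(-5, -2) + D(-4) = 23*1 + 5 = 23 + 5 = 28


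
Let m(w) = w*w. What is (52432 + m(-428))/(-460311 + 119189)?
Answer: -117808/170561 ≈ -0.69071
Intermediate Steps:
m(w) = w²
(52432 + m(-428))/(-460311 + 119189) = (52432 + (-428)²)/(-460311 + 119189) = (52432 + 183184)/(-341122) = 235616*(-1/341122) = -117808/170561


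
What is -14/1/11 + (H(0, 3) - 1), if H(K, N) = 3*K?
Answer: -155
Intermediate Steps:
-14/1/11 + (H(0, 3) - 1) = -14/1/11 + (3*0 - 1) = -14/(1/11) + (0 - 1) = 11*(-14) - 1 = -154 - 1 = -155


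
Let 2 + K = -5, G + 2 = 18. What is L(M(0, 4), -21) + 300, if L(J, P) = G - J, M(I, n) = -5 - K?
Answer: 314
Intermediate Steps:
G = 16 (G = -2 + 18 = 16)
K = -7 (K = -2 - 5 = -7)
M(I, n) = 2 (M(I, n) = -5 - 1*(-7) = -5 + 7 = 2)
L(J, P) = 16 - J
L(M(0, 4), -21) + 300 = (16 - 1*2) + 300 = (16 - 2) + 300 = 14 + 300 = 314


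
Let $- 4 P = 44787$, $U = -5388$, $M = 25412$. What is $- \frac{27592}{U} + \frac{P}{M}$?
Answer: $\frac{640839815}{136919856} \approx 4.6804$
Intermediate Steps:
$P = - \frac{44787}{4}$ ($P = \left(- \frac{1}{4}\right) 44787 = - \frac{44787}{4} \approx -11197.0$)
$- \frac{27592}{U} + \frac{P}{M} = - \frac{27592}{-5388} - \frac{44787}{4 \cdot 25412} = \left(-27592\right) \left(- \frac{1}{5388}\right) - \frac{44787}{101648} = \frac{6898}{1347} - \frac{44787}{101648} = \frac{640839815}{136919856}$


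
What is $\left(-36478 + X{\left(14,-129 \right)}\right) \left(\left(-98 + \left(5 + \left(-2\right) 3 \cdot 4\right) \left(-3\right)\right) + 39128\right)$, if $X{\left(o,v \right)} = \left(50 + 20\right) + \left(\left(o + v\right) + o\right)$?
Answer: $-1427027283$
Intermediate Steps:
$X{\left(o,v \right)} = 70 + v + 2 o$ ($X{\left(o,v \right)} = 70 + \left(v + 2 o\right) = 70 + v + 2 o$)
$\left(-36478 + X{\left(14,-129 \right)}\right) \left(\left(-98 + \left(5 + \left(-2\right) 3 \cdot 4\right) \left(-3\right)\right) + 39128\right) = \left(-36478 + \left(70 - 129 + 2 \cdot 14\right)\right) \left(\left(-98 + \left(5 + \left(-2\right) 3 \cdot 4\right) \left(-3\right)\right) + 39128\right) = \left(-36478 + \left(70 - 129 + 28\right)\right) \left(\left(-98 + \left(5 - 24\right) \left(-3\right)\right) + 39128\right) = \left(-36478 - 31\right) \left(\left(-98 + \left(5 - 24\right) \left(-3\right)\right) + 39128\right) = - 36509 \left(\left(-98 - -57\right) + 39128\right) = - 36509 \left(\left(-98 + 57\right) + 39128\right) = - 36509 \left(-41 + 39128\right) = \left(-36509\right) 39087 = -1427027283$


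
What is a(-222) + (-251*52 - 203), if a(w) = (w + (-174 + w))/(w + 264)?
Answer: -92888/7 ≈ -13270.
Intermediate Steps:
a(w) = (-174 + 2*w)/(264 + w)
a(-222) + (-251*52 - 203) = 2*(-87 - 222)/(264 - 222) + (-251*52 - 203) = 2*(-309)/42 + (-13052 - 203) = 2*(1/42)*(-309) - 13255 = -103/7 - 13255 = -92888/7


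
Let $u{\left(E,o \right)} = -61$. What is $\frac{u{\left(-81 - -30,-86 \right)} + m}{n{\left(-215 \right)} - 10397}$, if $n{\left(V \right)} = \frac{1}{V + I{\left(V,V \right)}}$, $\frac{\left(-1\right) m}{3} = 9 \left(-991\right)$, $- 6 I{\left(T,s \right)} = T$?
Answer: $- \frac{28698200}{11176781} \approx -2.5677$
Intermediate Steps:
$I{\left(T,s \right)} = - \frac{T}{6}$
$m = 26757$ ($m = - 3 \cdot 9 \left(-991\right) = \left(-3\right) \left(-8919\right) = 26757$)
$n{\left(V \right)} = \frac{6}{5 V}$ ($n{\left(V \right)} = \frac{1}{V - \frac{V}{6}} = \frac{1}{\frac{5}{6} V} = \frac{6}{5 V}$)
$\frac{u{\left(-81 - -30,-86 \right)} + m}{n{\left(-215 \right)} - 10397} = \frac{-61 + 26757}{\frac{6}{5 \left(-215\right)} - 10397} = \frac{26696}{\frac{6}{5} \left(- \frac{1}{215}\right) - 10397} = \frac{26696}{- \frac{6}{1075} - 10397} = \frac{26696}{- \frac{11176781}{1075}} = 26696 \left(- \frac{1075}{11176781}\right) = - \frac{28698200}{11176781}$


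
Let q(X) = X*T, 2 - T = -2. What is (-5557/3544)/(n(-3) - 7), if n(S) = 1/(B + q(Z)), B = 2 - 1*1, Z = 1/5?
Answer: 50013/205552 ≈ 0.24331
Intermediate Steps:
T = 4 (T = 2 - 1*(-2) = 2 + 2 = 4)
Z = ⅕ ≈ 0.20000
q(X) = 4*X (q(X) = X*4 = 4*X)
B = 1 (B = 2 - 1 = 1)
n(S) = 5/9 (n(S) = 1/(1 + 4*(⅕)) = 1/(1 + ⅘) = 1/(9/5) = 5/9)
(-5557/3544)/(n(-3) - 7) = (-5557/3544)/(5/9 - 7) = (-5557*1/3544)/(-58/9) = -9/58*(-5557/3544) = 50013/205552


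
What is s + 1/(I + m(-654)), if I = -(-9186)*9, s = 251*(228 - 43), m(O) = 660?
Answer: 3869614291/83334 ≈ 46435.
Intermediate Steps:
s = 46435 (s = 251*185 = 46435)
I = 82674 (I = -4593*(-18) = 82674)
s + 1/(I + m(-654)) = 46435 + 1/(82674 + 660) = 46435 + 1/83334 = 3869614291/83334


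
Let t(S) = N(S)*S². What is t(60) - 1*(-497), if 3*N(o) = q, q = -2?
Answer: -1903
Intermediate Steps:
N(o) = -⅔ (N(o) = (⅓)*(-2) = -⅔)
t(S) = -2*S²/3
t(60) - 1*(-497) = -⅔*60² - 1*(-497) = -⅔*3600 + 497 = -2400 + 497 = -1903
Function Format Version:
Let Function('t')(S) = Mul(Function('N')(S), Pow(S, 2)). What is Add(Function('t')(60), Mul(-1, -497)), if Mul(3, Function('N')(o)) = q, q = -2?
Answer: -1903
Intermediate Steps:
Function('N')(o) = Rational(-2, 3) (Function('N')(o) = Mul(Rational(1, 3), -2) = Rational(-2, 3))
Function('t')(S) = Mul(Rational(-2, 3), Pow(S, 2))
Add(Function('t')(60), Mul(-1, -497)) = Add(Mul(Rational(-2, 3), Pow(60, 2)), Mul(-1, -497)) = Add(Mul(Rational(-2, 3), 3600), 497) = Add(-2400, 497) = -1903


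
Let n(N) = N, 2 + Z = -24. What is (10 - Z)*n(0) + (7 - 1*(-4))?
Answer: 11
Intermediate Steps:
Z = -26 (Z = -2 - 24 = -26)
(10 - Z)*n(0) + (7 - 1*(-4)) = (10 - 1*(-26))*0 + (7 - 1*(-4)) = (10 + 26)*0 + (7 + 4) = 36*0 + 11 = 0 + 11 = 11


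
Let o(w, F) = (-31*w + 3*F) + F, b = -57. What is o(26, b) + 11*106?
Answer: 132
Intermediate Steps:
o(w, F) = -31*w + 4*F
o(26, b) + 11*106 = (-31*26 + 4*(-57)) + 11*106 = (-806 - 228) + 1166 = -1034 + 1166 = 132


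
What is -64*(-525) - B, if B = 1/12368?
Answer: 415564799/12368 ≈ 33600.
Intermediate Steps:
B = 1/12368 ≈ 8.0854e-5
-64*(-525) - B = -64*(-525) - 1*1/12368 = 33600 - 1/12368 = 415564799/12368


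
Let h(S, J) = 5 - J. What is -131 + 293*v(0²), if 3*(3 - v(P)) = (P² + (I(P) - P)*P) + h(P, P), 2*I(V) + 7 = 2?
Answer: 779/3 ≈ 259.67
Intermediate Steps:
I(V) = -5/2 (I(V) = -7/2 + (½)*2 = -7/2 + 1 = -5/2)
v(P) = 4/3 - P²/3 + P/3 - P*(-5/2 - P)/3 (v(P) = 3 - ((P² + (-5/2 - P)*P) + (5 - P))/3 = 3 - ((P² + P*(-5/2 - P)) + (5 - P))/3 = 3 - (5 + P² - P + P*(-5/2 - P))/3 = 3 + (-5/3 - P²/3 + P/3 - P*(-5/2 - P)/3) = 4/3 - P²/3 + P/3 - P*(-5/2 - P)/3)
-131 + 293*v(0²) = -131 + 293*(4/3 + (7/6)*0²) = -131 + 293*(4/3 + (7/6)*0) = -131 + 293*(4/3 + 0) = -131 + 293*(4/3) = -131 + 1172/3 = 779/3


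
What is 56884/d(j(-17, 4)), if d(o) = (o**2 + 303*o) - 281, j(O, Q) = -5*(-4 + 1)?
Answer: 56884/4489 ≈ 12.672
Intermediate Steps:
j(O, Q) = 15 (j(O, Q) = -5*(-3) = 15)
d(o) = -281 + o**2 + 303*o
56884/d(j(-17, 4)) = 56884/(-281 + 15**2 + 303*15) = 56884/(-281 + 225 + 4545) = 56884/4489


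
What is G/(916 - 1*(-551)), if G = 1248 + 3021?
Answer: 1423/489 ≈ 2.9100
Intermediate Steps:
G = 4269
G/(916 - 1*(-551)) = 4269/(916 - 1*(-551)) = 4269/(916 + 551) = 4269/1467 = 4269*(1/1467) = 1423/489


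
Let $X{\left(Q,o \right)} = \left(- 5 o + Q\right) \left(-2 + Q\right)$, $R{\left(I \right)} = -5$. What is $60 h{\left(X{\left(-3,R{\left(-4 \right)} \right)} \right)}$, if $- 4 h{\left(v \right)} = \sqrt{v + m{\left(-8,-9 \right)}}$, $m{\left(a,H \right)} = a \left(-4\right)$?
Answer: $- 15 i \sqrt{78} \approx - 132.48 i$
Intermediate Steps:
$m{\left(a,H \right)} = - 4 a$
$X{\left(Q,o \right)} = \left(-2 + Q\right) \left(Q - 5 o\right)$ ($X{\left(Q,o \right)} = \left(Q - 5 o\right) \left(-2 + Q\right) = \left(-2 + Q\right) \left(Q - 5 o\right)$)
$h{\left(v \right)} = - \frac{\sqrt{32 + v}}{4}$ ($h{\left(v \right)} = - \frac{\sqrt{v - -32}}{4} = - \frac{\sqrt{v + 32}}{4} = - \frac{\sqrt{32 + v}}{4}$)
$60 h{\left(X{\left(-3,R{\left(-4 \right)} \right)} \right)} = 60 \left(- \frac{\sqrt{32 + \left(\left(-3\right)^{2} - -6 + 10 \left(-5\right) - \left(-15\right) \left(-5\right)\right)}}{4}\right) = 60 \left(- \frac{\sqrt{32 + \left(9 + 6 - 50 - 75\right)}}{4}\right) = 60 \left(- \frac{\sqrt{32 - 110}}{4}\right) = 60 \left(- \frac{\sqrt{-78}}{4}\right) = 60 \left(- \frac{i \sqrt{78}}{4}\right) = - 15 i \sqrt{78}$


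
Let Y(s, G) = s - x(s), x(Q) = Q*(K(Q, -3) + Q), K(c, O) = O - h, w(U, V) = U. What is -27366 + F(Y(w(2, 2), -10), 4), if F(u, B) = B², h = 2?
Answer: -27350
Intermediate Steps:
K(c, O) = -2 + O (K(c, O) = O - 1*2 = O - 2 = -2 + O)
x(Q) = Q*(-5 + Q) (x(Q) = Q*((-2 - 3) + Q) = Q*(-5 + Q))
Y(s, G) = s - s*(-5 + s)
-27366 + F(Y(w(2, 2), -10), 4) = -27366 + 4² = -27366 + 16 = -27350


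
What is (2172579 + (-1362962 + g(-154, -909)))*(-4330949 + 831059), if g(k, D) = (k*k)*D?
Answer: 72616512195030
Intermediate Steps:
g(k, D) = D*k² (g(k, D) = k²*D = D*k²)
(2172579 + (-1362962 + g(-154, -909)))*(-4330949 + 831059) = (2172579 + (-1362962 - 909*(-154)²))*(-4330949 + 831059) = (2172579 + (-1362962 - 909*23716))*(-3499890) = (2172579 + (-1362962 - 21557844))*(-3499890) = (2172579 - 22920806)*(-3499890) = -20748227*(-3499890) = 72616512195030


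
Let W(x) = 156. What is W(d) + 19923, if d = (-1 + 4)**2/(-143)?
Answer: 20079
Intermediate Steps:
d = -9/143 (d = 3**2*(-1/143) = 9*(-1/143) = -9/143 ≈ -0.062937)
W(d) + 19923 = 156 + 19923 = 20079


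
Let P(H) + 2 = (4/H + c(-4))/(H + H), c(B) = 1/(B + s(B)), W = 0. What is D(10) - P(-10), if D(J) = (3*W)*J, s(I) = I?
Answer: 1579/800 ≈ 1.9737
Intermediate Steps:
D(J) = 0 (D(J) = (3*0)*J = 0*J = 0)
c(B) = 1/(2*B) (c(B) = 1/(B + B) = 1/(2*B))
P(H) = -2 + (-⅛ + 4/H)/(2*H) (P(H) = -2 + (4/H + (½)/(-4))/(H + H) = -2 + (4/H + (½)*(-¼))/((2*H)) = -2 + (4/H - ⅛)*(1/(2*H)) = -2 + (-⅛ + 4/H)*(1/(2*H)) = -2 + (-⅛ + 4/H)/(2*H))
D(10) - P(-10) = 0 - (-2 + 2/(-10)² - 1/16/(-10)) = 0 - (-2 + 2*(1/100) - 1/16*(-⅒)) = 0 - (-2 + 1/50 + 1/160) = 0 - 1*(-1579/800) = 0 + 1579/800 = 1579/800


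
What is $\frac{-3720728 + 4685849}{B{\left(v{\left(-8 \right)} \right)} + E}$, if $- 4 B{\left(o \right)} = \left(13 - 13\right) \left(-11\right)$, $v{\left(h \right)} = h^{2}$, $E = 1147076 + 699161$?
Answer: $\frac{965121}{1846237} \approx 0.52275$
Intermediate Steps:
$E = 1846237$
$B{\left(o \right)} = 0$ ($B{\left(o \right)} = - \frac{\left(13 - 13\right) \left(-11\right)}{4} = - \frac{0 \left(-11\right)}{4} = \left(- \frac{1}{4}\right) 0 = 0$)
$\frac{-3720728 + 4685849}{B{\left(v{\left(-8 \right)} \right)} + E} = \frac{-3720728 + 4685849}{0 + 1846237} = \frac{965121}{1846237}$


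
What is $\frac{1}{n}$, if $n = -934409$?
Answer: $- \frac{1}{934409} \approx -1.0702 \cdot 10^{-6}$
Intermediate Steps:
$\frac{1}{n} = \frac{1}{-934409} = - \frac{1}{934409}$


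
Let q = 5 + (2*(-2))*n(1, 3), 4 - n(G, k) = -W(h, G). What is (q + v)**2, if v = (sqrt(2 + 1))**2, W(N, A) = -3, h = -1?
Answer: 16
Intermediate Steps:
n(G, k) = 1 (n(G, k) = 4 - (-1)*(-3) = 4 - 1*3 = 4 - 3 = 1)
v = 3 (v = (sqrt(3))**2 = 3)
q = 1 (q = 5 + (2*(-2))*1 = 5 - 4*1 = 5 - 4 = 1)
(q + v)**2 = (1 + 3)**2 = 4**2 = 16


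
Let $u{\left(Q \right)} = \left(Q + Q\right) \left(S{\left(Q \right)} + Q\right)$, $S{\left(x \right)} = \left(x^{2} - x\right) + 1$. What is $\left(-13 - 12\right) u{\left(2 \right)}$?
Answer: $-500$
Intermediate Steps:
$S{\left(x \right)} = 1 + x^{2} - x$
$u{\left(Q \right)} = 2 Q \left(1 + Q^{2}\right)$ ($u{\left(Q \right)} = \left(Q + Q\right) \left(\left(1 + Q^{2} - Q\right) + Q\right) = 2 Q \left(1 + Q^{2}\right)$)
$\left(-13 - 12\right) u{\left(2 \right)} = \left(-13 - 12\right) 2 \cdot 2 \left(1 + 2^{2}\right) = - 25 \cdot 2 \cdot 2 \left(1 + 4\right) = - 25 \cdot 2 \cdot 2 \cdot 5 = \left(-25\right) 20 = -500$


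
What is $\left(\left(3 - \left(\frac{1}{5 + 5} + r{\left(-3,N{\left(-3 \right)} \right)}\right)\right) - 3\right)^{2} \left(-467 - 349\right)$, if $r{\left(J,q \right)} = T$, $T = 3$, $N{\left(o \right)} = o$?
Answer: $- \frac{196044}{25} \approx -7841.8$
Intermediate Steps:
$r{\left(J,q \right)} = 3$
$\left(\left(3 - \left(\frac{1}{5 + 5} + r{\left(-3,N{\left(-3 \right)} \right)}\right)\right) - 3\right)^{2} \left(-467 - 349\right) = \left(\left(3 - \left(\frac{1}{5 + 5} + 3\right)\right) - 3\right)^{2} \left(-467 - 349\right) = \left(\left(3 - \left(\frac{1}{10} + 3\right)\right) - 3\right)^{2} \left(-816\right) = \left(\left(3 - \frac{31}{10}\right) - 3\right)^{2} \left(-816\right) = \left(- \frac{1}{10} - 3\right)^{2} \left(-816\right) = \left(- \frac{31}{10}\right)^{2} \left(-816\right) = \frac{961}{100} \left(-816\right) = - \frac{196044}{25}$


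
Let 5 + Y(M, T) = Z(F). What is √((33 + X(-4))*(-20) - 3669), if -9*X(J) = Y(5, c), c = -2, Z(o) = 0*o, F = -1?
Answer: I*√39061/3 ≈ 65.88*I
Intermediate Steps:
Z(o) = 0
Y(M, T) = -5 (Y(M, T) = -5 + 0 = -5)
X(J) = 5/9 (X(J) = -⅑*(-5) = 5/9)
√((33 + X(-4))*(-20) - 3669) = √((33 + 5/9)*(-20) - 3669) = √((302/9)*(-20) - 3669) = √(-6040/9 - 3669) = √(-39061/9) = I*√39061/3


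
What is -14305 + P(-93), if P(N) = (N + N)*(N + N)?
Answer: 20291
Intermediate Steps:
P(N) = 4*N² (P(N) = (2*N)*(2*N) = 4*N²)
-14305 + P(-93) = -14305 + 4*(-93)² = -14305 + 4*8649 = -14305 + 34596 = 20291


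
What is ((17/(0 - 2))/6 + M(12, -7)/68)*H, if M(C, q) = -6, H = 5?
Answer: -1535/204 ≈ -7.5245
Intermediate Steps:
((17/(0 - 2))/6 + M(12, -7)/68)*H = ((17/(0 - 2))/6 - 6/68)*5 = ((17/(-2))*(⅙) - 6*1/68)*5 = ((17*(-½))*(⅙) - 3/34)*5 = (-17/2*⅙ - 3/34)*5 = (-17/12 - 3/34)*5 = -307/204*5 = -1535/204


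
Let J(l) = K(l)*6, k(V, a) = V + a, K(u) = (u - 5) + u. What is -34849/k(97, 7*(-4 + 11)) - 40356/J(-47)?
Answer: -822685/4818 ≈ -170.75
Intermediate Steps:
K(u) = -5 + 2*u (K(u) = (-5 + u) + u = -5 + 2*u)
J(l) = -30 + 12*l (J(l) = (-5 + 2*l)*6 = -30 + 12*l)
-34849/k(97, 7*(-4 + 11)) - 40356/J(-47) = -34849/(97 + 7*(-4 + 11)) - 40356/(-30 + 12*(-47)) = -34849/(97 + 7*7) - 40356/(-30 - 564) = -34849/(97 + 49) - 40356/(-594) = -34849/146 - 40356*(-1/594) = -34849*1/146 + 2242/33 = -34849/146 + 2242/33 = -822685/4818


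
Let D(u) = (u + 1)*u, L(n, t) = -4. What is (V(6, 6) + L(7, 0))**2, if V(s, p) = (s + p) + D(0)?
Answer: 64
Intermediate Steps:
D(u) = u*(1 + u) (D(u) = (1 + u)*u = u*(1 + u))
V(s, p) = p + s (V(s, p) = (s + p) + 0*(1 + 0) = (p + s) + 0*1 = (p + s) + 0 = p + s)
(V(6, 6) + L(7, 0))**2 = ((6 + 6) - 4)**2 = (12 - 4)**2 = 8**2 = 64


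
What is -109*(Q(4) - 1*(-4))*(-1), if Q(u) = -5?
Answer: -109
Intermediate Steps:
-109*(Q(4) - 1*(-4))*(-1) = -109*(-5 - 1*(-4))*(-1) = -109*(-5 + 4)*(-1) = -(-109)*(-1) = -109*1 = -109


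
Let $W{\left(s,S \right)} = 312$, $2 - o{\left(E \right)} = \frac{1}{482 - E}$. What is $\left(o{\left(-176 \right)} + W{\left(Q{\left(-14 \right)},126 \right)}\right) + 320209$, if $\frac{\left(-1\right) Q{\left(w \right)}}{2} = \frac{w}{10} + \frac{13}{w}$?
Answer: $\frac{210904133}{658} \approx 3.2052 \cdot 10^{5}$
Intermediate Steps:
$Q{\left(w \right)} = - \frac{26}{w} - \frac{w}{5}$ ($Q{\left(w \right)} = - 2 \left(\frac{w}{10} + \frac{13}{w}\right) = - 2 \left(\frac{13}{w} + \frac{w}{10}\right) = - \frac{26}{w} - \frac{w}{5}$)
$o{\left(E \right)} = 2 - \frac{1}{482 - E}$
$\left(o{\left(-176 \right)} + W{\left(Q{\left(-14 \right)},126 \right)}\right) + 320209 = \left(\frac{-963 + 2 \left(-176\right)}{-482 - 176} + 312\right) + 320209 = \left(\frac{-963 - 352}{-658} + 312\right) + 320209 = \left(\left(- \frac{1}{658}\right) \left(-1315\right) + 312\right) + 320209 = \left(\frac{1315}{658} + 312\right) + 320209 = \frac{206611}{658} + 320209 = \frac{210904133}{658}$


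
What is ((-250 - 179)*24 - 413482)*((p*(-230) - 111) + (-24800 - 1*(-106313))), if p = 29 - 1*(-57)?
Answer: -26114047916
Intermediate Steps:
p = 86 (p = 29 + 57 = 86)
((-250 - 179)*24 - 413482)*((p*(-230) - 111) + (-24800 - 1*(-106313))) = ((-250 - 179)*24 - 413482)*((86*(-230) - 111) + (-24800 - 1*(-106313))) = (-429*24 - 413482)*((-19780 - 111) + (-24800 + 106313)) = (-10296 - 413482)*(-19891 + 81513) = -423778*61622 = -26114047916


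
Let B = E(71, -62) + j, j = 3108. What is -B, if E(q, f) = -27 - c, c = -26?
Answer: -3107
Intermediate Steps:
E(q, f) = -1 (E(q, f) = -27 - 1*(-26) = -27 + 26 = -1)
B = 3107 (B = -1 + 3108 = 3107)
-B = -1*3107 = -3107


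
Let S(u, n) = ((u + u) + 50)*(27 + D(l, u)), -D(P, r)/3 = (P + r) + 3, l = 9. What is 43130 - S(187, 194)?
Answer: 284810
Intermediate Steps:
D(P, r) = -9 - 3*P - 3*r (D(P, r) = -3*((P + r) + 3) = -3*(3 + P + r) = -9 - 3*P - 3*r)
S(u, n) = (-9 - 3*u)*(50 + 2*u) (S(u, n) = ((u + u) + 50)*(27 + (-9 - 3*9 - 3*u)) = (2*u + 50)*(27 + (-9 - 27 - 3*u)) = (50 + 2*u)*(27 + (-36 - 3*u)) = (50 + 2*u)*(-9 - 3*u) = (-9 - 3*u)*(50 + 2*u))
43130 - S(187, 194) = 43130 - (-450 - 168*187 - 6*187**2) = 43130 - (-450 - 31416 - 6*34969) = 43130 - (-450 - 31416 - 209814) = 43130 - 1*(-241680) = 43130 + 241680 = 284810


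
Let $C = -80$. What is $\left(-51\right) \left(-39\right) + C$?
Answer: $1909$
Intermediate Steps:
$\left(-51\right) \left(-39\right) + C = \left(-51\right) \left(-39\right) - 80 = 1989 - 80 = 1909$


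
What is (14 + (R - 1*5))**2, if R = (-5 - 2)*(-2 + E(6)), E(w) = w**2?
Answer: 52441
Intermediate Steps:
R = -238 (R = (-5 - 2)*(-2 + 6**2) = -7*(-2 + 36) = -7*34 = -238)
(14 + (R - 1*5))**2 = (14 + (-238 - 1*5))**2 = (14 + (-238 - 5))**2 = (14 - 243)**2 = (-229)**2 = 52441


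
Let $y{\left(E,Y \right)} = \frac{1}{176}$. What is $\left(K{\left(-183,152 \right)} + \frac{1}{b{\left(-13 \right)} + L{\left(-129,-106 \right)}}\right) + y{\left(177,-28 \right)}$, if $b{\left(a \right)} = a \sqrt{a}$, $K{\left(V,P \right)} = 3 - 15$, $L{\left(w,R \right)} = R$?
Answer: $\frac{- 27443 \sqrt{13} + 223942 i}{176 \left(- 106 i + 13 \sqrt{13}\right)} \approx -12.002 + 0.0034893 i$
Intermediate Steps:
$K{\left(V,P \right)} = -12$ ($K{\left(V,P \right)} = 3 - 15 = -12$)
$b{\left(a \right)} = a^{\frac{3}{2}}$
$y{\left(E,Y \right)} = \frac{1}{176}$
$\left(K{\left(-183,152 \right)} + \frac{1}{b{\left(-13 \right)} + L{\left(-129,-106 \right)}}\right) + y{\left(177,-28 \right)} = \left(-12 + \frac{1}{\left(-13\right)^{\frac{3}{2}} - 106}\right) + \frac{1}{176} = \left(-12 + \frac{1}{- 13 i \sqrt{13} - 106}\right) + \frac{1}{176} = \left(-12 + \frac{1}{-106 - 13 i \sqrt{13}}\right) + \frac{1}{176} = - \frac{2111}{176} + \frac{1}{-106 - 13 i \sqrt{13}}$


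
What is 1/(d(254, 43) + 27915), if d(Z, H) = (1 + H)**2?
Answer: 1/29851 ≈ 3.3500e-5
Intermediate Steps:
1/(d(254, 43) + 27915) = 1/((1 + 43)**2 + 27915) = 1/(44**2 + 27915) = 1/(1936 + 27915) = 1/29851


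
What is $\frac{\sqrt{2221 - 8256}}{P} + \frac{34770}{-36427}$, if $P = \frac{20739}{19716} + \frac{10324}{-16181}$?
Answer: $- \frac{34770}{36427} + \frac{3430372 i \sqrt{6035}}{1419675} \approx -0.95451 + 187.71 i$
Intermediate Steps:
$P = \frac{1419675}{3430372}$ ($P = 20739 \cdot \frac{1}{19716} + 10324 \left(- \frac{1}{16181}\right) = \frac{223}{212} - \frac{10324}{16181} = \frac{1419675}{3430372} \approx 0.41385$)
$\frac{\sqrt{2221 - 8256}}{P} + \frac{34770}{-36427} = \frac{\sqrt{2221 - 8256}}{\frac{1419675}{3430372}} + \frac{34770}{-36427} = \sqrt{-6035} \cdot \frac{3430372}{1419675} + 34770 \left(- \frac{1}{36427}\right) = i \sqrt{6035} \cdot \frac{3430372}{1419675} - \frac{34770}{36427} = \frac{3430372 i \sqrt{6035}}{1419675} - \frac{34770}{36427} = - \frac{34770}{36427} + \frac{3430372 i \sqrt{6035}}{1419675}$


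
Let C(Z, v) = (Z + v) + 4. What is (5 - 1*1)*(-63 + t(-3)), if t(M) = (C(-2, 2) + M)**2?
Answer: -248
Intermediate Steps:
C(Z, v) = 4 + Z + v
t(M) = (4 + M)**2 (t(M) = ((4 - 2 + 2) + M)**2 = (4 + M)**2)
(5 - 1*1)*(-63 + t(-3)) = (5 - 1*1)*(-63 + (4 - 3)**2) = (5 - 1)*(-63 + 1**2) = 4*(-63 + 1) = 4*(-62) = -248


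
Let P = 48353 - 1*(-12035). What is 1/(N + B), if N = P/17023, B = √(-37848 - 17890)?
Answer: 16580402/260573311483 - 289782529*I*√58/521146622966 ≈ 6.3631e-5 - 0.0042347*I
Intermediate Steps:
P = 60388 (P = 48353 + 12035 = 60388)
B = 31*I*√58 (B = √(-55738) = 31*I*√58 ≈ 236.09*I)
N = 60388/17023 ≈ 3.5474
1/(N + B) = 1/(60388/17023 + 31*I*√58)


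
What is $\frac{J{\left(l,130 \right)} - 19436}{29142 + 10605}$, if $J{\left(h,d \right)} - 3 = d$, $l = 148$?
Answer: $- \frac{19303}{39747} \approx -0.48565$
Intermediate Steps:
$J{\left(h,d \right)} = 3 + d$
$\frac{J{\left(l,130 \right)} - 19436}{29142 + 10605} = \frac{\left(3 + 130\right) - 19436}{29142 + 10605} = \frac{133 - 19436}{39747} = \left(-19303\right) \frac{1}{39747} = - \frac{19303}{39747}$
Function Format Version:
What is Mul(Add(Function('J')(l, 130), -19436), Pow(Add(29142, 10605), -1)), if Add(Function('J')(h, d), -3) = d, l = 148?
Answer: Rational(-19303, 39747) ≈ -0.48565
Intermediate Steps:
Function('J')(h, d) = Add(3, d)
Mul(Add(Function('J')(l, 130), -19436), Pow(Add(29142, 10605), -1)) = Mul(Add(Add(3, 130), -19436), Pow(Add(29142, 10605), -1)) = Mul(Add(133, -19436), Pow(39747, -1)) = Mul(-19303, Rational(1, 39747)) = Rational(-19303, 39747)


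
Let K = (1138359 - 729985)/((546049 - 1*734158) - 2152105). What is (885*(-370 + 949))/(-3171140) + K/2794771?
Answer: -47876871464025241/296291489335470188 ≈ -0.16159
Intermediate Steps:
K = -204187/1170107 (K = 408374/((546049 - 734158) - 2152105) = 408374/(-188109 - 2152105) = 408374/(-2340214) = 408374*(-1/2340214) = -204187/1170107 ≈ -0.17450)
(885*(-370 + 949))/(-3171140) + K/2794771 = (885*(-370 + 949))/(-3171140) - 204187/1170107/2794771 = (885*579)*(-1/3171140) - 204187/1170107*1/2794771 = 512415*(-1/3171140) - 204187/3270181110497 = -102483/634228 - 204187/3270181110497 = -47876871464025241/296291489335470188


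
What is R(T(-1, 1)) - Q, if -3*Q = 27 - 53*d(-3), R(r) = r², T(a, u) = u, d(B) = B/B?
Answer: -23/3 ≈ -7.6667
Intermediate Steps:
d(B) = 1
Q = 26/3 (Q = -(27 - 53*1)/3 = -(27 - 53)/3 = -⅓*(-26) = 26/3 ≈ 8.6667)
R(T(-1, 1)) - Q = 1² - 1*26/3 = 1 - 26/3 = -23/3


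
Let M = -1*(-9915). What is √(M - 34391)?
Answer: 2*I*√6119 ≈ 156.45*I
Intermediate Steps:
M = 9915
√(M - 34391) = √(9915 - 34391) = √(-24476) = 2*I*√6119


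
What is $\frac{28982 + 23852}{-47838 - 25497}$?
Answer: $- \frac{52834}{73335} \approx -0.72045$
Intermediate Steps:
$\frac{28982 + 23852}{-47838 - 25497} = \frac{52834}{-73335} = 52834 \left(- \frac{1}{73335}\right) = - \frac{52834}{73335}$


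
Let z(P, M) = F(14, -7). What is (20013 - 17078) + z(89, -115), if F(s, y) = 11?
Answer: 2946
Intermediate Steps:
z(P, M) = 11
(20013 - 17078) + z(89, -115) = (20013 - 17078) + 11 = 2935 + 11 = 2946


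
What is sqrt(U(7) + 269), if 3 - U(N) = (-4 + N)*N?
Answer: sqrt(251) ≈ 15.843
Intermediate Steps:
U(N) = 3 - N*(-4 + N) (U(N) = 3 - (-4 + N)*N = 3 - N*(-4 + N))
sqrt(U(7) + 269) = sqrt((3 - 1*7**2 + 4*7) + 269) = sqrt((3 - 1*49 + 28) + 269) = sqrt((3 - 49 + 28) + 269) = sqrt(-18 + 269) = sqrt(251)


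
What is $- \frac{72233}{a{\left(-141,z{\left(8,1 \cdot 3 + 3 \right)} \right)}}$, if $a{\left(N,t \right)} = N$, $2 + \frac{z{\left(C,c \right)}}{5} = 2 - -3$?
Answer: $\frac{72233}{141} \approx 512.29$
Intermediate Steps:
$z{\left(C,c \right)} = 15$ ($z{\left(C,c \right)} = -10 + 5 \left(2 - -3\right) = -10 + 5 \left(2 + 3\right) = -10 + 5 \cdot 5 = -10 + 25 = 15$)
$- \frac{72233}{a{\left(-141,z{\left(8,1 \cdot 3 + 3 \right)} \right)}} = - \frac{72233}{-141} = \left(-72233\right) \left(- \frac{1}{141}\right) = \frac{72233}{141}$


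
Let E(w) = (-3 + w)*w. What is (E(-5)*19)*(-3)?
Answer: -2280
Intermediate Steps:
E(w) = w*(-3 + w)
(E(-5)*19)*(-3) = (-5*(-3 - 5)*19)*(-3) = (-5*(-8)*19)*(-3) = (40*19)*(-3) = 760*(-3) = -2280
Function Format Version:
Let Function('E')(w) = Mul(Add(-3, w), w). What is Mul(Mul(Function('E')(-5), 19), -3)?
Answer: -2280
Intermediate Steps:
Function('E')(w) = Mul(w, Add(-3, w))
Mul(Mul(Function('E')(-5), 19), -3) = Mul(Mul(Mul(-5, Add(-3, -5)), 19), -3) = Mul(Mul(Mul(-5, -8), 19), -3) = Mul(Mul(40, 19), -3) = Mul(760, -3) = -2280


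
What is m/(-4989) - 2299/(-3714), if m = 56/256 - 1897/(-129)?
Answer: 7853026435/12748052448 ≈ 0.61602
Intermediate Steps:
m = 61607/4128 (m = 56*(1/256) - 1897*(-1/129) = 7/32 + 1897/129 = 61607/4128 ≈ 14.924)
m/(-4989) - 2299/(-3714) = (61607/4128)/(-4989) - 2299/(-3714) = (61607/4128)*(-1/4989) - 2299*(-1/3714) = -61607/20594592 + 2299/3714 = 7853026435/12748052448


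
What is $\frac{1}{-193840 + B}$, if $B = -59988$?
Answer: $- \frac{1}{253828} \approx -3.9397 \cdot 10^{-6}$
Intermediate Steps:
$\frac{1}{-193840 + B} = \frac{1}{-193840 - 59988} = \frac{1}{-253828} = - \frac{1}{253828}$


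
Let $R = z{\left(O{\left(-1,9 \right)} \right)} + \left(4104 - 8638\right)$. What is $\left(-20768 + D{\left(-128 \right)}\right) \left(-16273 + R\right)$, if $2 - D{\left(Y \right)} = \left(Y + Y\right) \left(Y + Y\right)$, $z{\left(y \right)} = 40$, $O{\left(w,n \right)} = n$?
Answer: $1792233634$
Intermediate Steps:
$D{\left(Y \right)} = 2 - 4 Y^{2}$ ($D{\left(Y \right)} = 2 - \left(Y + Y\right) \left(Y + Y\right) = 2 - 2 Y 2 Y = 2 - 4 Y^{2}$)
$R = -4494$ ($R = 40 + \left(4104 - 8638\right) = 40 - 4534 = -4494$)
$\left(-20768 + D{\left(-128 \right)}\right) \left(-16273 + R\right) = \left(-20768 + \left(2 - 4 \left(-128\right)^{2}\right)\right) \left(-16273 - 4494\right) = \left(-20768 + \left(2 - 65536\right)\right) \left(-20767\right) = \left(-20768 - 65534\right) \left(-20767\right) = \left(-86302\right) \left(-20767\right) = 1792233634$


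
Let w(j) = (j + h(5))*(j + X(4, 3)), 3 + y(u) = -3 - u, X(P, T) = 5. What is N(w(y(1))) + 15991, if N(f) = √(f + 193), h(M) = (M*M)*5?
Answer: 15991 + I*√43 ≈ 15991.0 + 6.5574*I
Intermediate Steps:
h(M) = 5*M² (h(M) = M²*5 = 5*M²)
y(u) = -6 - u (y(u) = -3 + (-3 - u) = -6 - u)
w(j) = (5 + j)*(125 + j) (w(j) = (j + 5*5²)*(j + 5) = (j + 5*25)*(5 + j) = (j + 125)*(5 + j) = (125 + j)*(5 + j) = (5 + j)*(125 + j))
N(f) = √(193 + f)
N(w(y(1))) + 15991 = √(193 + (625 + (-6 - 1*1)² + 130*(-6 - 1*1))) + 15991 = √(193 + (625 + (-6 - 1)² + 130*(-6 - 1))) + 15991 = √(193 + (625 + (-7)² + 130*(-7))) + 15991 = √(193 + (625 + 49 - 910)) + 15991 = √(193 - 236) + 15991 = √(-43) + 15991 = I*√43 + 15991 = 15991 + I*√43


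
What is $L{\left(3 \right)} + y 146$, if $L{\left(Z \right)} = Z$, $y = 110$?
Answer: $16063$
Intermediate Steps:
$L{\left(3 \right)} + y 146 = 3 + 110 \cdot 146 = 3 + 16060 = 16063$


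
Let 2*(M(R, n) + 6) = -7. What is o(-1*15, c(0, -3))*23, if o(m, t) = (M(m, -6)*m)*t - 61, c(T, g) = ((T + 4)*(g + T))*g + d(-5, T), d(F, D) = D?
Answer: 116587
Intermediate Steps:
M(R, n) = -19/2 (M(R, n) = -6 + (½)*(-7) = -6 - 7/2 = -19/2)
c(T, g) = T + g*(4 + T)*(T + g) (c(T, g) = ((T + 4)*(g + T))*g + T = ((4 + T)*(T + g))*g + T = g*(4 + T)*(T + g) + T = T + g*(4 + T)*(T + g))
o(m, t) = -61 - 19*m*t/2 (o(m, t) = (-19*m/2)*t - 61 = -19*m*t/2 - 61 = -61 - 19*m*t/2)
o(-1*15, c(0, -3))*23 = (-61 - 19*(-1*15)*(0 + 4*(-3)² + 0*(-3)² - 3*0² + 4*0*(-3))/2)*23 = (-61 - 19/2*(-15)*(0 + 4*9 + 0*9 - 3*0 + 0))*23 = (-61 - 19/2*(-15)*(0 + 36 + 0 + 0 + 0))*23 = (-61 - 19/2*(-15)*36)*23 = (-61 + 5130)*23 = 5069*23 = 116587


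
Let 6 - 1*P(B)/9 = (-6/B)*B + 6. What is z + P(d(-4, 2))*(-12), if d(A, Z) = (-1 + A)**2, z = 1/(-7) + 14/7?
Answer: -4523/7 ≈ -646.14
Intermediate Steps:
z = 13/7 (z = 1*(-1/7) + 14*(1/7) = -1/7 + 2 = 13/7 ≈ 1.8571)
P(B) = 54 (P(B) = 54 - 9*((-6/B)*B + 6) = 54 - 9*(-6 + 6) = 54 - 9*0 = 54 + 0 = 54)
z + P(d(-4, 2))*(-12) = 13/7 + 54*(-12) = 13/7 - 648 = -4523/7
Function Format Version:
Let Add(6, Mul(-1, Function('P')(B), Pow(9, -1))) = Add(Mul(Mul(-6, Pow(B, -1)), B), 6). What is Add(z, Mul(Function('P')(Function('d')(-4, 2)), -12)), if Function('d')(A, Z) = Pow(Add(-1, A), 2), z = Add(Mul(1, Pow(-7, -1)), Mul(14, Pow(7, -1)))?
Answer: Rational(-4523, 7) ≈ -646.14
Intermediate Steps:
z = Rational(13, 7) (z = Add(Mul(1, Rational(-1, 7)), Mul(14, Rational(1, 7))) = Add(Rational(-1, 7), 2) = Rational(13, 7) ≈ 1.8571)
Function('P')(B) = 54 (Function('P')(B) = Add(54, Mul(-9, Add(Mul(Mul(-6, Pow(B, -1)), B), 6))) = Add(54, Mul(-9, Add(-6, 6))) = Add(54, Mul(-9, 0)) = Add(54, 0) = 54)
Add(z, Mul(Function('P')(Function('d')(-4, 2)), -12)) = Add(Rational(13, 7), Mul(54, -12)) = Add(Rational(13, 7), -648) = Rational(-4523, 7)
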